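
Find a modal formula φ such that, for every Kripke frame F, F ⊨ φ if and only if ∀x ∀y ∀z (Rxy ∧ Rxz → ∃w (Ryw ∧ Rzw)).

This is convergence; the standard corresponding axiom is .2: ◇□s → □◇s.
Suppose ◇□s→□◇s is valid. Take Rxy, Rxz and set V(s)={w : Ryw}. Then □s at y so ◇□s at x, so □◇s at x, so ◇s at z, giving w with Rzw and Ryw.

◇□s → □◇s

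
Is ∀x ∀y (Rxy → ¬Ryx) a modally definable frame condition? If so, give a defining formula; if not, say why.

If a class were modally definable it would be closed under surjective bounded morphisms (Goldblatt–Thomason).
The 3-cycle (worlds 0,1,2 with 0→1→2→0) is asymmetric. Mapping every world to a single reflexive point • is a surjective bounded morphism, and the reflexive point is not asymmetric (R•• but asymmetry requires ¬R••).
So no modal formula (or set of formulas) defines exactly the asymmetric frames.

Not definable by any modal formula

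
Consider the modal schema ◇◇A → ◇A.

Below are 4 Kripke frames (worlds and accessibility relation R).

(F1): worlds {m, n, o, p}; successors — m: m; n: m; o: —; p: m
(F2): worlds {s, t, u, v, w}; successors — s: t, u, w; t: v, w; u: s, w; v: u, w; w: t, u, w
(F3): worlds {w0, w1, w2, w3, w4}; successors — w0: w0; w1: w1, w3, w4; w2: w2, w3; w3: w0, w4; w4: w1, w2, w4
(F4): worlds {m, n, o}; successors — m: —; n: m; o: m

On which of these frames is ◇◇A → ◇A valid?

(F1), (F4)

This is the axiom for transitivity; its first-order frame correspondent is ∀x ∀y ∀z (Rxy ∧ Ryz → Rxz).
(F1): holds.
(F2): fails — Rwt and Rtv but not Rwv.
(F3): fails — Rw1w3 and Rw3w0 but not Rw1w0.
(F4): holds.
Valid on: (F1), (F4).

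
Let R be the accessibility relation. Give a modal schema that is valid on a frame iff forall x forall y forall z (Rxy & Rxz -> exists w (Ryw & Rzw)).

This is convergence; the standard corresponding axiom is .2: ◇□q → □◇q.
Suppose ◇□q→□◇q is valid. Take Rxy, Rxz and set V(q)={w : Ryw}. Then □q at y so ◇□q at x, so □◇q at x, so ◇q at z, giving w with Rzw and Ryw.

◇□q → □◇q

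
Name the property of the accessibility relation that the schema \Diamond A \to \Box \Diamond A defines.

Suppose ◇A→□◇A is valid. Take Rxy, Rxz and set V(A)={y}. Then ◇A at x, so □◇A at x, so ◇A at z, so some w with Rzw has A; w=y, i.e. Rzy. By symmetry of the argument, Ryz.
The converse is a direct semantic check.
Frame condition: \forall x \forall y \forall z (Rxy \wedge Rxz \to Ryz).

the Euclidean property: \forall x \forall y \forall z (Rxy \wedge Rxz \to Ryz)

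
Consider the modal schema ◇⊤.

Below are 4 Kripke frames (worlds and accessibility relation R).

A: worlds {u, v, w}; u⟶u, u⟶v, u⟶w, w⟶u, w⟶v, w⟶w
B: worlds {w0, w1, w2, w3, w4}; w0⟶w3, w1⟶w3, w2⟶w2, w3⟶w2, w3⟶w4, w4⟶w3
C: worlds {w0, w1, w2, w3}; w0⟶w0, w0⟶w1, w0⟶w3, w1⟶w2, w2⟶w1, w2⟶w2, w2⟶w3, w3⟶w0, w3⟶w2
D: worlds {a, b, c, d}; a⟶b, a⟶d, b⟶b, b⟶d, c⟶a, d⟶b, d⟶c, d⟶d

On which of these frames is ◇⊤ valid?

The schema corresponds to seriality: ∀x ∃y Rxy.
A: fails — world v has no successor.
B: satisfies the condition.
C: satisfies the condition.
D: satisfies the condition.
Valid on: B, C, D.

B, C, D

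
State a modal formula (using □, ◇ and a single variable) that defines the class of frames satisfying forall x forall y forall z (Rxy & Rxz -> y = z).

◇p → □p

This is partial functionality; the standard corresponding axiom is CD: ◇p → □p.
Suppose ◇p→□p is valid. Take Rxy, Rxz and set V(p)={y}. Then ◇p at x, so □p at x, so p at z, i.e. z=y.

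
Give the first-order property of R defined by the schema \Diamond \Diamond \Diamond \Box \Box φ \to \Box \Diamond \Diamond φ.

This is a Sahlqvist (Geach-type) schema ◇^3□^2φ → □^1◇^2φ.
Minimal-valuation argument: fix x; take any y with xR^3y and any z with xR^1z. Set V(φ) to the set of worlds R-reachable from y in exactly 2 steps. Then □^2φ holds at y, so the antecedent holds at x; validity forces ◇^2φ at z, giving a w with zR^2w and yR^2w.
First-order correspondent: \forall x \forall y \forall z ((x R^3 y \wedge xRz) \to \exists w (y R^2 w \wedge z R^2 w)).

\forall x \forall y \forall z ((x R^3 y \wedge xRz) \to \exists w (y R^2 w \wedge z R^2 w))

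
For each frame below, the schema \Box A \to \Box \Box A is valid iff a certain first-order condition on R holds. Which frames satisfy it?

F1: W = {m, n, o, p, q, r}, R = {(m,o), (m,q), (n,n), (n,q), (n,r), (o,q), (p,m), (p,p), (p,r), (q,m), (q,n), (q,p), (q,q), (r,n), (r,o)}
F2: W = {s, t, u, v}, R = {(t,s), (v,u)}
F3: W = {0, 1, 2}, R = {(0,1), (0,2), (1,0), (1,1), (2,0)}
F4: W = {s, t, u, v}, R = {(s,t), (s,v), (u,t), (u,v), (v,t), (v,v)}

This is the axiom for transitivity; its first-order frame correspondent is \forall x \forall y \forall z (Rxy \wedge Ryz \to Rxz).
F1: fails — Rnr and Rro but not Rno.
F2: holds.
F3: fails — R10 and R02 but not R12.
F4: holds.
Valid on: F2, F4.

F2, F4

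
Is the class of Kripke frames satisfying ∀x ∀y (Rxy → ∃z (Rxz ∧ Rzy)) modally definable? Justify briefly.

The condition is density. A defining modal formula is □□r → □r.
Suppose □□r→□r is valid. Take Rxy and set V(r)={w : xR²w}. Then □□r at x, so □r at x, so r at y, i.e. ∃z(Rxz∧Rzy).

Yes, by □□r → □r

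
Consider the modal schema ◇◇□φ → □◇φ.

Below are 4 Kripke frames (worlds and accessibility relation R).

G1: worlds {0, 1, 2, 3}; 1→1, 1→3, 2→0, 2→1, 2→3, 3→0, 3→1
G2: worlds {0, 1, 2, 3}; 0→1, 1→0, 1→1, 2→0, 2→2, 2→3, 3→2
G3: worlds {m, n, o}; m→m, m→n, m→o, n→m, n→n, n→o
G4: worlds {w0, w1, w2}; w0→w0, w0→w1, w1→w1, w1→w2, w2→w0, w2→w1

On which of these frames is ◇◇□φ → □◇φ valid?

The schema corresponds to a generalized confluence (Geach) condition: ∀x ∀y ∀z ((xR²y ∧ xRz) → ∃w (yRw ∧ zRw)).
G1: fails — 1R²0, 1R1 but no w with 0Rw and 1Rw.
G2: fails — 2R²0, 2R2 but no w with 0Rw and 2Rw.
G3: fails — mR²m, mRo but no w with mRw and oRw.
G4: satisfies the condition.

G4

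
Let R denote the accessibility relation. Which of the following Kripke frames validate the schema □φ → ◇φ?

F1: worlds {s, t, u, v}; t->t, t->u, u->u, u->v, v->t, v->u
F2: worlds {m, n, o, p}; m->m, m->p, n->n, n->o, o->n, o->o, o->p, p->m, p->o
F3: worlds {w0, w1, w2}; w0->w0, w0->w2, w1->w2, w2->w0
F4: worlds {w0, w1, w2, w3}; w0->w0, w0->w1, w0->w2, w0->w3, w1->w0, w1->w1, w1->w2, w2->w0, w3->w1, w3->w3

Frame correspondent (Sahlqvist): ∀x ∃y Rxy — i.e. seriality.
F1: fails — world s has no successor.
F2: holds.
F3: holds.
F4: holds.
Valid on: F2, F3, F4.

F2, F3, F4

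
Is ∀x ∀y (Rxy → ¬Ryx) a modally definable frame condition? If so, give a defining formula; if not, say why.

If a class were modally definable it would be closed under surjective bounded morphisms (Goldblatt–Thomason).
The 4-cycle (worlds a,b,c,d with a→b→c→d→a) is asymmetric. Mapping every world to a single reflexive point • is a surjective bounded morphism, and the reflexive point is not asymmetric (R•• but asymmetry requires ¬R••).
Hence asymmetry is not modally definable.

No — not modally definable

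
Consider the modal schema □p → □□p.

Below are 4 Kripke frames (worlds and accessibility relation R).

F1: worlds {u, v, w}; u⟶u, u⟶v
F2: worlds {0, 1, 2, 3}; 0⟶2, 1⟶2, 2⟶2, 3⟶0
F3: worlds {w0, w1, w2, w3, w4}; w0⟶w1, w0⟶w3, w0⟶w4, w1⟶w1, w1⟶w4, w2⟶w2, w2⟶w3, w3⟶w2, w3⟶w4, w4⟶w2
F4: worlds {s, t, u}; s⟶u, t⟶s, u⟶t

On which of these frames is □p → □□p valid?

F1

The schema corresponds to transitivity: ∀x ∀y ∀z (Rxy ∧ Ryz → Rxz).
F1: condition met.
F2: fails — R30 and R02 but not R32.
F3: fails — Rw0w4 and Rw4w2 but not Rw0w2.
F4: fails — Rsu and Rut but not Rst.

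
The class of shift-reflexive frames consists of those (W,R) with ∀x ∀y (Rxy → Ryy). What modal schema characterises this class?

This is shift-reflexivity; the standard corresponding axiom is T□: □(□p → p).
Suppose □(□p→p) is valid. Take Rxy and set V(p)={w : Ryw}. Then at y, □p holds; since □(□p→p) at x, □p→p at y, so p at y, i.e. Ryy.

□(□p → p)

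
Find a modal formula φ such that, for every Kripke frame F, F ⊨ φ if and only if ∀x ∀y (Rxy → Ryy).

The condition is shift-reflexivity. The T□ schema □(□p → p) defines it.

□(□p → p)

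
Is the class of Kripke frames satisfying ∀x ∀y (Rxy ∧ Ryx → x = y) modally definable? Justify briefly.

Not modally definable

If a class were modally definable it would be closed under surjective bounded morphisms (Goldblatt–Thomason).
The 8-cycle (worlds s,t,u,v,w,x,y,z with s→t→u→v→w→x→y→z→s) is antisymmetric. Sending even-indexed worlds to a and odd-indexed worlds to b is a surjective bounded morphism onto the two-world frame with a↔b, which is not antisymmetric.
So the class is not modally definable.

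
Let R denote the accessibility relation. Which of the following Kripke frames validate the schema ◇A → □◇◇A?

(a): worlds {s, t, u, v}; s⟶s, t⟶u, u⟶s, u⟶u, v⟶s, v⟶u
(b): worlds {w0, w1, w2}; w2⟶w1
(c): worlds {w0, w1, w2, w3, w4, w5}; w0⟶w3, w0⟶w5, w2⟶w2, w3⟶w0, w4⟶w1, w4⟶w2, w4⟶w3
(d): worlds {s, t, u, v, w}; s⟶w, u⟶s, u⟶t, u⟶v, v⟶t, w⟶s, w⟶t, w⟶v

This is the axiom for a generalized confluence (Geach) condition; its first-order frame correspondent is ∀x ∀y ∀z ((xRy ∧ xRz) → ∃w (y = w ∧ zR²w)).
(a): fails — uRu, uRs but no w with u=w and sR²w.
(b): fails — w2Rw1, w2Rw1 but no w with w1=w and w1R²w.
(c): fails — w0Rw3, w0Rw5 but no w with w3=w and w5R²w.
(d): fails — uRs, uRt but no w* with s=w* and tR²w*.

none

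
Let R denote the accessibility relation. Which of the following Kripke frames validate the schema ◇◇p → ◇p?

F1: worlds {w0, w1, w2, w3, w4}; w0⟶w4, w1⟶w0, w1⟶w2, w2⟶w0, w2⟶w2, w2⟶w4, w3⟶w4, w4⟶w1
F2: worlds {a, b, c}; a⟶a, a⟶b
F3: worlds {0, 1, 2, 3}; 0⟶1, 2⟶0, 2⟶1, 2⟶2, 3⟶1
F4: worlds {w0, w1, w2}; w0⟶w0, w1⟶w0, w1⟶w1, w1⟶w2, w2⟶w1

F2, F3

Frame correspondent (Sahlqvist): ∀x ∀y (xR²y → ∃w (y = w ∧ xRw)) — i.e. a generalized confluence (Geach) condition.
F1: fails — w0R²w1 but no w with w1=w and w0Rw.
F2: holds.
F3: holds.
F4: fails — w2R²w0 but no w with w0=w and w2Rw.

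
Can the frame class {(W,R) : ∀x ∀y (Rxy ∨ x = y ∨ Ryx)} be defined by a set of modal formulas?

Modal frame validity is preserved under disjoint unions.
Take 2 disjoint single-world reflexive frames: each is trivially connected, but their disjoint union has 2 worlds with no edge between distinct components, so it is not connected.
Hence connectedness of R is not modally definable.

Not definable by any modal formula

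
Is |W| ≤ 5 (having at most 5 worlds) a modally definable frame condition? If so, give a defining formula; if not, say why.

No

If a class were modally definable it would be closed under disjoint unions (Goldblatt–Thomason).
Any modal formula valid on each of 6 disjoint one-world frames is valid on their disjoint union (validity is preserved under disjoint unions). Each one-world frame has |W|=1≤5, but the union has |W|=6.
Hence having at most 5 worlds is not modally definable.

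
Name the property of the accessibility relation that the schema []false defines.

□⊥ is valid iff no world has any successor (otherwise □⊥ fails at any world with one).

emptiness of R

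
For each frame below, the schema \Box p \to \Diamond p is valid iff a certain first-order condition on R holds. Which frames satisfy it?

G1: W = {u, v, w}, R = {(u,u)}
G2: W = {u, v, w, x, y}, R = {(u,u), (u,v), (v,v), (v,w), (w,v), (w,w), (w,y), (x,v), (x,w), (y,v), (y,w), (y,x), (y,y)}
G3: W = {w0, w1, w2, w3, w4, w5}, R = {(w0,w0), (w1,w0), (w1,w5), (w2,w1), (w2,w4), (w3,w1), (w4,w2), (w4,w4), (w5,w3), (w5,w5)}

The schema corresponds to seriality: \forall x \exists y Rxy.
G1: fails — world v has no successor.
G2: condition met.
G3: condition met.
Valid on: G2, G3.

G2, G3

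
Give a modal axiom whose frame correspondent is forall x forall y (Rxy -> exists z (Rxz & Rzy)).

The condition is density. The C4 schema □□p → □p defines it.
Suppose □□p→□p is valid. Take Rxy and set V(p)={w : xR²w}. Then □□p at x, so □p at x, so p at y, i.e. ∃z(Rxz∧Rzy).

□□p → □p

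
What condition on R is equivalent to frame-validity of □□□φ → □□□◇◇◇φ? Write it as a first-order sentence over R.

∀x ∀z (xR³z → ∃w (xR³w ∧ zR³w))

This is a Sahlqvist (Geach-type) schema ◇^0□^3φ → □^3◇^3φ.
First-order correspondent: ∀x ∀z (xR³z → ∃w (xR³w ∧ zR³w)).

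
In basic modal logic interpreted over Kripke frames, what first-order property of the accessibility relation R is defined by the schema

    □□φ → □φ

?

Suppose □□φ→□φ is valid. Take Rxy and set V(φ)={w : xR²w}. Then □□φ at x, so □φ at x, so φ at y, i.e. ∃z(Rxz∧Rzy).
Conversely, on a frame with density the schema holds at every world under every valuation.
Frame condition: ∀x ∀y (Rxy → ∃z (Rxz ∧ Rzy)).

Density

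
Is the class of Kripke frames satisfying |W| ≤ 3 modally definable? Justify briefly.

Modal frame validity is preserved under disjoint unions.
Any modal formula valid on each of 4 disjoint one-world frames is valid on their disjoint union (validity is preserved under disjoint unions). Each one-world frame has |W|=1≤3, but the union has |W|=4.
So no modal formula (or set of formulas) defines exactly the |W|≤3 frames.

No — not modally definable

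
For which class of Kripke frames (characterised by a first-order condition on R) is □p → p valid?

Suppose □p→p is valid. At any x set V(p)={w : Rxw}. Then □p holds at x, so p holds at x, i.e. Rxx.
Conversely, any frame satisfying ∀x Rxx validates the schema.
Frame condition: ∀x Rxx.

reflexivity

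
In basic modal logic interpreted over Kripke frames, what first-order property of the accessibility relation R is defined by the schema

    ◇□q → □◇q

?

convergence: ∀x ∀y ∀z (Rxy ∧ Rxz → ∃w (Ryw ∧ Rzw))

Suppose ◇□q→□◇q is valid. Take Rxy, Rxz and set V(q)={w : Ryw}. Then □q at y so ◇□q at x, so □◇q at x, so ◇q at z, giving w with Rzw and Ryw.
The converse is a direct semantic check.
So the correspondent is convergence.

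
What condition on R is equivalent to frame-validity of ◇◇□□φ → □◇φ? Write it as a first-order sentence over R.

∀x ∀y ∀z ((xR²y ∧ xRz) → ∃w (yR²w ∧ zRw))

This is a Sahlqvist (Geach-type) schema ◇^2□^2φ → □^1◇^1φ.
First-order correspondent: ∀x ∀y ∀z ((xR²y ∧ xRz) → ∃w (yR²w ∧ zRw)).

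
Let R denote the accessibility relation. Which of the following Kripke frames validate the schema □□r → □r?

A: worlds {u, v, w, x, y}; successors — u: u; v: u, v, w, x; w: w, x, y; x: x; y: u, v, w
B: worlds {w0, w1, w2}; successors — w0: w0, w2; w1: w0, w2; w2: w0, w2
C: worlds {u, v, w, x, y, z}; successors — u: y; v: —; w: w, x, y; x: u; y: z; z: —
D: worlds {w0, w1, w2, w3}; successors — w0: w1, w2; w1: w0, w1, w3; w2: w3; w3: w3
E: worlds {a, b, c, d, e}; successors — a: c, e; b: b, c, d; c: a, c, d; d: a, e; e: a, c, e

A, B, E

Frame correspondent (Sahlqvist): ∀x ∀y (Rxy → ∃z (Rxz ∧ Rzy)) — i.e. density.
A: holds.
B: holds.
C: fails — Rxu but no t with Rxt and Rtu.
D: fails — Rw0w2 but no z with Rw0z and Rzw2.
E: holds.
Valid on: A, B, E.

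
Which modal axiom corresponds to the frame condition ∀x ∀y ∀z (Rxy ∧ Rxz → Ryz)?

The condition is the Euclidean property. The 5 schema ◇p → □◇p defines it.

◇p → □◇p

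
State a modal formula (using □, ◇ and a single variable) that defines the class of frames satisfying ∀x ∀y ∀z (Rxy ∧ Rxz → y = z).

A defining formula is ◇q → □q (the CD axiom).
Suppose ◇q→□q is valid. Take Rxy, Rxz and set V(q)={y}. Then ◇q at x, so □q at x, so q at z, i.e. z=y.

◇q → □q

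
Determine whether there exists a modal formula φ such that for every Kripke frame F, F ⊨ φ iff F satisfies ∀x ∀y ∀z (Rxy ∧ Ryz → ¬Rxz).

No — not modally definable

Modal frame validity is preserved under surjective bounded morphisms.
The 3-cycle (worlds w0,w1,w2 with w0→w1→w2→w0) is intransitive. Mapping every world to a single reflexive point • is a surjective bounded morphism; the reflexive point is not intransitive (R••∧R•• but R••).
Hence intransitivity is not modally definable.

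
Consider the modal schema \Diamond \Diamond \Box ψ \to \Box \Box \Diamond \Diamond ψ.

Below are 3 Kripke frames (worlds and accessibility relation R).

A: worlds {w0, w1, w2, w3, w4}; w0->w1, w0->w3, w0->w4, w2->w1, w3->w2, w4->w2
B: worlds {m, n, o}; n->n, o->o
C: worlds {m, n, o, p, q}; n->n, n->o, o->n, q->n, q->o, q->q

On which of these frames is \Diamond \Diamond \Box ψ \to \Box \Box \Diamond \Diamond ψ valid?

B, C

This is the axiom for a generalized confluence (Geach) condition; its first-order frame correspondent is \forall x \forall y \forall z ((x R^2 y \wedge x R^2 z) \to \exists w (yRw \wedge z R^2 w)).
A: fails — w0R²w2, w0R²w2 but no w with w2Rw and w2R²w.
B: condition met.
C: condition met.
Valid on: B, C.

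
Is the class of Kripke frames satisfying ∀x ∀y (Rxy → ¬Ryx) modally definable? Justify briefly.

Not definable by any modal formula

Any modally definable frame class is closed under surjective bounded morphisms.
The 5-cycle (worlds s,t,u,v,w with s→t→u→v→w→s) is asymmetric. Mapping every world to a single reflexive point • is a surjective bounded morphism, and the reflexive point is not asymmetric (R•• but asymmetry requires ¬R••).
So the class is not modally definable.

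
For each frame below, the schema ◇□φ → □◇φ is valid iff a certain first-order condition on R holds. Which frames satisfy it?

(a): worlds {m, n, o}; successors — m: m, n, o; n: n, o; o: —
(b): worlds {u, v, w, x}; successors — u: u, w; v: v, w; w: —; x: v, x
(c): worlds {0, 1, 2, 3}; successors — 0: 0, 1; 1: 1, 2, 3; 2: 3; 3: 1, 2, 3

(c)

The schema corresponds to convergence: ∀x ∀y ∀z (Rxy ∧ Rxz → ∃w (Ryw ∧ Rzw)).
(a): fails — Rmo and Rmo but o and o have no common successor.
(b): fails — Ruw and Ruw but w and w have no common successor.
(c): holds.
Valid on: (c).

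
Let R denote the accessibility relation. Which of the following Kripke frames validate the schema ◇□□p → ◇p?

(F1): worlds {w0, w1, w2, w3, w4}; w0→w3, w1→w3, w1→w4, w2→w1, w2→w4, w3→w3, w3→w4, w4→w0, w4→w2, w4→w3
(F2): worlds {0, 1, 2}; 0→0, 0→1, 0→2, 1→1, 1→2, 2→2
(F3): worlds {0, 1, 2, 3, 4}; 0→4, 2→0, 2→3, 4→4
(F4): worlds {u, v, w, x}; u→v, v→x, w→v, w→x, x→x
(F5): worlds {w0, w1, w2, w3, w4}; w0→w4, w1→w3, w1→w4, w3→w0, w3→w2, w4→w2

(F1), (F2)

This is the axiom for a generalized confluence (Geach) condition; its first-order frame correspondent is ∀x ∀y (xRy → ∃w (yR²w ∧ xRw)).
(F1): holds.
(F2): holds.
(F3): fails — 2R0 but no w with 0R²w and 2Rw.
(F4): fails — uRv but no t with vR²t and uRt.
(F5): fails — w0Rw4 but no w with w4R²w and w0Rw.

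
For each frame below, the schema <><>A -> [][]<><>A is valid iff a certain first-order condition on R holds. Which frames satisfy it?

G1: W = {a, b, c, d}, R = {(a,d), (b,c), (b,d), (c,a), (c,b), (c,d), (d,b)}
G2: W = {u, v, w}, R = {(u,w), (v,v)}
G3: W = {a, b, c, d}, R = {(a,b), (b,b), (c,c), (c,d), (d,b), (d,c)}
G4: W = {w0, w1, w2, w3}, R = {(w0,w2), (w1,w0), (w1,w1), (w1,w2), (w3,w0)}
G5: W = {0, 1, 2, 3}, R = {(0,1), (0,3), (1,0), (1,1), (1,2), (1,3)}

Frame correspondent (Sahlqvist): forall x forall y forall z ((x R^2 y & x R^2 z) -> exists w (y = w & z R^2 w)) — i.e. a generalized confluence (Geach) condition.
G1: fails — bR²a, bR²a but no w with a=w and aR²w.
G2: holds.
G3: fails — cR²c, cR²b but no w with c=w and bR²w.
G4: fails — w1R²w0, w1R²w0 but no w with w0=w and w0R²w.
G5: fails — 0R²0, 0R²2 but no w with 0=w and 2R²w.
Valid on: G2.

G2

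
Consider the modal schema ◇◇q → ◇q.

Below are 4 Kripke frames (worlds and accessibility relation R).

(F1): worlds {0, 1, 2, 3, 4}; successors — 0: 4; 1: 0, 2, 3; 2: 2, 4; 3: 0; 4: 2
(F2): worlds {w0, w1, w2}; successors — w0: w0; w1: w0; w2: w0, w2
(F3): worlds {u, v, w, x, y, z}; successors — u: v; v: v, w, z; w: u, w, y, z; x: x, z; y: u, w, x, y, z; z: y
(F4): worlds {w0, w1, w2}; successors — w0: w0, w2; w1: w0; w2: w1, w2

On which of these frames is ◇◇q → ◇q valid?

The schema corresponds to transitivity: ∀x ∀y ∀z (Rxy ∧ Ryz → Rxz).
(F1): fails — R10 and R04 but not R14.
(F2): ✓.
(F3): fails — Ruv and Rvz but not Ruz.
(F4): fails — Rw1w0 and Rw0w2 but not Rw1w2.
Valid on: (F2).

(F2)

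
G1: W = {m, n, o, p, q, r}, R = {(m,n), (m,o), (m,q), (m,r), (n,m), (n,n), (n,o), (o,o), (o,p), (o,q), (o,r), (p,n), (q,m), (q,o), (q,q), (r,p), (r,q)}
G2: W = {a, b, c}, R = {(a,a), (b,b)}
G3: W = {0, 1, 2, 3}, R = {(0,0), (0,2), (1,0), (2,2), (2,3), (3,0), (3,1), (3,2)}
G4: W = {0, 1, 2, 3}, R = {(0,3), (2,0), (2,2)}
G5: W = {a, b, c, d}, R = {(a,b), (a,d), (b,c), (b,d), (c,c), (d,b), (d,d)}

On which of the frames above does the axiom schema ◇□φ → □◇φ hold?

G2

This is the axiom for convergence; its first-order frame correspondent is ∀x ∀y ∀z (Rxy ∧ Rxz → ∃w (Ryw ∧ Rzw)).
G1: fails — Rmr and Rmn but r and n have no common successor.
G2: holds.
G3: fails — R32 and R31 but 2 and 1 have no common successor.
G4: fails — R03 and R03 but 3 and 3 have no common successor.
G5: fails — Rbc and Rbd but c and d have no common successor.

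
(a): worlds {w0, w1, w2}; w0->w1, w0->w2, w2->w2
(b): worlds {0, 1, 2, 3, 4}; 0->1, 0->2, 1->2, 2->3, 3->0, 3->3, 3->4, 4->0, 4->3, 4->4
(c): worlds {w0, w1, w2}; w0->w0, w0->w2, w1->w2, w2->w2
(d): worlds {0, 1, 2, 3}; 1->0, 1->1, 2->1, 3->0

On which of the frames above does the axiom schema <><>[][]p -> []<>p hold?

The schema corresponds to a generalized confluence (Geach) condition: forall x forall y forall z ((x R^2 y & xRz) -> exists w (y R^2 w & zRw)).
(a): fails — w0R²w2, w0Rw1 but no w with w2R²w and w1Rw.
(b): fails — 0R²2, 0R1 but no w with 2R²w and 1Rw.
(c): ✓.
(d): fails — 1R²0, 1R0 but no w with 0R²w and 0Rw.

(c)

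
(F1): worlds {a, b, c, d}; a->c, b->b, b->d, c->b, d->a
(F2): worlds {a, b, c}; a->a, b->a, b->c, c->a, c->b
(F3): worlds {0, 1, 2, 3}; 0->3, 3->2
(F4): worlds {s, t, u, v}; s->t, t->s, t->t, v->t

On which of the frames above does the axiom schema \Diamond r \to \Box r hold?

The schema corresponds to partial functionality: \forall x \forall y \forall z (Rxy \wedge Rxz \to y = z).
(F1): fails — b sees both b and d.
(F2): fails — b sees both a and c.
(F3): ✓.
(F4): fails — t sees both s and t.
Valid on: (F3).

(F3)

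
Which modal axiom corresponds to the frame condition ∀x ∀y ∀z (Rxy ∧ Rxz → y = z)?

The condition is partial functionality. The CD schema ◇ψ → □ψ defines it.
Suppose ◇ψ→□ψ is valid. Take Rxy, Rxz and set V(ψ)={y}. Then ◇ψ at x, so □ψ at x, so ψ at z, i.e. z=y.

◇ψ → □ψ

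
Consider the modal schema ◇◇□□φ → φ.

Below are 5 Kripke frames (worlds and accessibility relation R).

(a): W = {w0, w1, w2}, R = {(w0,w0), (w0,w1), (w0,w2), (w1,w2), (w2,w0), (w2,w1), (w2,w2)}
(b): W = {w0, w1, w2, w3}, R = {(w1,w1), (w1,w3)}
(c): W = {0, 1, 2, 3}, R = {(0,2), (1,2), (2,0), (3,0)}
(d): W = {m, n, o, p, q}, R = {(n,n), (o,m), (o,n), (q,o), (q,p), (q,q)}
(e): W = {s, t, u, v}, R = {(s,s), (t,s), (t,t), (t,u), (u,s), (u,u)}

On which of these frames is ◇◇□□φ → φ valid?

Frame correspondent (Sahlqvist): ∀x ∀y (xR²y → ∃w (yR²w ∧ x = w)) — i.e. a generalized confluence (Geach) condition.
(a): satisfies the condition.
(b): fails — w1R²w3 but no w with w3R²w and w1=w.
(c): fails — 1R²0 but no w with 0R²w and 1=w.
(d): fails — oR²n but no w with nR²w and o=w.
(e): fails — tR²s but no w with sR²w and t=w.

(a)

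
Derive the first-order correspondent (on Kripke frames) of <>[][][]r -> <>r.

forall x forall y (xRy -> exists w (y R^3 w & xRw))

This is a Sahlqvist (Geach-type) schema ◇^1□^3r → □^0◇^1r.
First-order correspondent: forall x forall y (xRy -> exists w (y R^3 w & xRw)).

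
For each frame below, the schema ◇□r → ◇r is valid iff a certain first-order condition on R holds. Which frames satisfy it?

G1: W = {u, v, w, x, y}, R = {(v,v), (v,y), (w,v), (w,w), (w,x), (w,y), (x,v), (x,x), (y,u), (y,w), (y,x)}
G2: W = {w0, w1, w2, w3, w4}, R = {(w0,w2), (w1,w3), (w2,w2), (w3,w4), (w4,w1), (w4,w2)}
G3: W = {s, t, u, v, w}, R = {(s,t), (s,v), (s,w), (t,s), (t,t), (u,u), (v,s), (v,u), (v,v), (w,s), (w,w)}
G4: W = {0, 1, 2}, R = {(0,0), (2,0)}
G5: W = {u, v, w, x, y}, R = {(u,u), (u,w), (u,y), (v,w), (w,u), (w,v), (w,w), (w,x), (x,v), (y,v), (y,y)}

G3, G4

Frame correspondent (Sahlqvist): ∀x ∀y (xRy → ∃w (yRw ∧ xRw)) — i.e. a generalized confluence (Geach) condition.
G1: fails — vRy but no t with yRt and vRt.
G2: fails — w1Rw3 but no w with w3Rw and w1Rw.
G3: satisfies the condition.
G4: satisfies the condition.
G5: fails — xRv but no t with vRt and xRt.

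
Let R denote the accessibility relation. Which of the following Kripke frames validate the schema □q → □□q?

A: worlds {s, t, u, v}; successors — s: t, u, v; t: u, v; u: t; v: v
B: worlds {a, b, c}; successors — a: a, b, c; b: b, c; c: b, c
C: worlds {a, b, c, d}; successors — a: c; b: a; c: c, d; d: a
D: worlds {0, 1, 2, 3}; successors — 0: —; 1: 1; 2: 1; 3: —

This is the axiom for transitivity; its first-order frame correspondent is ∀x ∀y ∀z (Rxy ∧ Ryz → Rxz).
A: fails — Rut and Rtv but not Ruv.
B: satisfies the condition.
C: fails — Rcd and Rda but not Rca.
D: satisfies the condition.

B, D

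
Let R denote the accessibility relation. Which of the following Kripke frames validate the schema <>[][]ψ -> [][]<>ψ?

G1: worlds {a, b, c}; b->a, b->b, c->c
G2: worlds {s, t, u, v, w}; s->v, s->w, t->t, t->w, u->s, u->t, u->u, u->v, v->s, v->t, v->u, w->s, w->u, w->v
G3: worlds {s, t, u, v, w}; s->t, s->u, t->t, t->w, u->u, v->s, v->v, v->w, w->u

The schema corresponds to a generalized confluence (Geach) condition: forall x forall y forall z ((xRy & x R^2 z) -> exists w (y R^2 w & zRw)).
G1: fails — bRa, bR²a but no w with aR²w and aRw.
G2: holds.
G3: fails — sRu, sR²t but no w* with uR²w* and tRw*.
Valid on: G2.

G2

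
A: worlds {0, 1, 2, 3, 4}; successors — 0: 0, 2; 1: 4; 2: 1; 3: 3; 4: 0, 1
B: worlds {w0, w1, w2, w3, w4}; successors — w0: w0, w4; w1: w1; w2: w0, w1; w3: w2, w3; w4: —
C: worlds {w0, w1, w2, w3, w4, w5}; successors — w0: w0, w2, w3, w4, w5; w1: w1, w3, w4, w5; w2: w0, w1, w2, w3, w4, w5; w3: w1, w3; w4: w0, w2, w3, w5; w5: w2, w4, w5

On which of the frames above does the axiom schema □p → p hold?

none

Frame correspondent (Sahlqvist): ∀x Rxx — i.e. reflexivity.
A: fails — world 1 does not see itself.
B: fails — world w2 does not see itself.
C: fails — world w4 does not see itself.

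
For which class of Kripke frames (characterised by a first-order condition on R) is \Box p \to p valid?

reflexivity

Suppose □p→p is valid. At any x set V(p)={w : Rxw}. Then □p holds at x, so p holds at x, i.e. Rxx.
Conversely, on a frame with reflexivity the schema holds at every world under every valuation.
So the correspondent is reflexivity.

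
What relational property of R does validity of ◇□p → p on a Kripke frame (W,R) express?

Equivalently (dual form): p → □◇p.
Suppose p→□◇p is valid. Take Rxy and set V(p)={x}. Then p at x, so □◇p at x, so ◇p at y, so some z with Ryz has p; z=x, i.e. Ryx.

symmetry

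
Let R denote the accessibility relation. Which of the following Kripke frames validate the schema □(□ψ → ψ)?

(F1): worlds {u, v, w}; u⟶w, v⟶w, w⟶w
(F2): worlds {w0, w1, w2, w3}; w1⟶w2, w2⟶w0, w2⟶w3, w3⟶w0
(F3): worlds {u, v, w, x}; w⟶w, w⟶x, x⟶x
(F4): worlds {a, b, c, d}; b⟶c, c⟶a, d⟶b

This is the axiom for shift-reflexivity; its first-order frame correspondent is ∀x ∀y (Rxy → Ryy).
(F1): satisfies the condition.
(F2): fails — Rw1w2 but not Rw2w2.
(F3): satisfies the condition.
(F4): fails — Rdb but not Rbb.

(F1), (F3)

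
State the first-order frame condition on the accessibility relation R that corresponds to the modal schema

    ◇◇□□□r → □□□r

∀x ∀y ∀z ((xR²y ∧ xR³z) → ∃w (yR³w ∧ z = w))

This is a Sahlqvist (Geach-type) schema ◇^2□^3r → □^3◇^0r.
First-order correspondent: ∀x ∀y ∀z ((xR²y ∧ xR³z) → ∃w (yR³w ∧ z = w)).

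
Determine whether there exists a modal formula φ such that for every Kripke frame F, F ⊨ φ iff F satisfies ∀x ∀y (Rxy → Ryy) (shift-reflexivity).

Yes: it is shift-reflexivity, defined by the T□ schema □(□r → r).
Suppose □(□r→r) is valid. Take Rxy and set V(r)={w : Ryw}. Then at y, □r holds; since □(□r→r) at x, □r→r at y, so r at y, i.e. Ryy.

Yes — defined by □(□r → r)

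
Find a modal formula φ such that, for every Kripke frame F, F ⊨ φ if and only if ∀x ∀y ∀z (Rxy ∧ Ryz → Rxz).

The condition is transitivity. The 4 schema □q → □□q defines it.

□q → □□q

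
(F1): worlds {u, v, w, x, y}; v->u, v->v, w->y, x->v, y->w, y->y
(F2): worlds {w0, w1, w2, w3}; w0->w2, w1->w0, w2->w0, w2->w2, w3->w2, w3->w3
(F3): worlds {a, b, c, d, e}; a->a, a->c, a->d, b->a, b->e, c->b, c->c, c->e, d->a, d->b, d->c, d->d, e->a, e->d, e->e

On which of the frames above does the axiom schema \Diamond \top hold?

Frame correspondent (Sahlqvist): \forall x \exists y Rxy — i.e. seriality.
(F1): fails — world u has no successor.
(F2): holds.
(F3): holds.

(F2), (F3)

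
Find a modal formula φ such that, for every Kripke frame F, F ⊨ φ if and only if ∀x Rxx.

A defining formula is □q → q (the T axiom).
Suppose □q→q is valid. At any x set V(q)={w : Rxw}. Then □q holds at x, so q holds at x, i.e. Rxx.

□q → q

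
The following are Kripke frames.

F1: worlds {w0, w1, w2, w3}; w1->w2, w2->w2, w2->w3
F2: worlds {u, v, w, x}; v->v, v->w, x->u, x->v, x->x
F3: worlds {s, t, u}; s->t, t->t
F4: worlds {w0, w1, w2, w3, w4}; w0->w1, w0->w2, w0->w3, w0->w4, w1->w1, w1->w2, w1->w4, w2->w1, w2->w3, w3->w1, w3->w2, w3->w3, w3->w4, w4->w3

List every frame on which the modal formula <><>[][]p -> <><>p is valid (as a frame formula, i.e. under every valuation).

F3, F4

This is the axiom for a generalized confluence (Geach) condition; its first-order frame correspondent is forall x forall y (x R^2 y -> exists w (y R^2 w & x R^2 w)).
F1: fails — w1R²w3 but no w with w3R²w and w1R²w.
F2: fails — vR²w but no t with wR²t and vR²t.
F3: satisfies the condition.
F4: satisfies the condition.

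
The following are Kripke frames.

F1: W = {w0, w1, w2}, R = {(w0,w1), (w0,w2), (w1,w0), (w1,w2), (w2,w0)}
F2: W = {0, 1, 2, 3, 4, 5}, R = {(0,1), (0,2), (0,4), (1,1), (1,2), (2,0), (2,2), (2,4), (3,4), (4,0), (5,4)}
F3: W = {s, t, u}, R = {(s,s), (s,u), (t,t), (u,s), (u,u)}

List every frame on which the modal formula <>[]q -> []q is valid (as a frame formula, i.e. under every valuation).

F3

This is the axiom for the Euclidean property; its first-order frame correspondent is forall x forall y forall z (Rxy & Rxz -> Ryz).
F1: fails — Rw0w1 and Rw0w1 but not Rw1w1.
F2: fails — R02 and R01 but not R21.
F3: condition met.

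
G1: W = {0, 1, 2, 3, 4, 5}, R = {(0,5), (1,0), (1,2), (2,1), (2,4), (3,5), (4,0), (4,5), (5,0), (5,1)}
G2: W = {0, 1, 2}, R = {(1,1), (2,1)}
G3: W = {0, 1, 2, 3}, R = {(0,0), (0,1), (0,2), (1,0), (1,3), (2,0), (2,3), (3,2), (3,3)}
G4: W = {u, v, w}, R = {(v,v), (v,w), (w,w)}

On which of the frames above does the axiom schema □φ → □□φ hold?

The schema corresponds to transitivity: ∀x ∀y ∀z (Rxy ∧ Ryz → Rxz).
G1: fails — R10 and R05 but not R15.
G2: condition met.
G3: fails — R10 and R02 but not R12.
G4: condition met.
Valid on: G2, G4.

G2, G4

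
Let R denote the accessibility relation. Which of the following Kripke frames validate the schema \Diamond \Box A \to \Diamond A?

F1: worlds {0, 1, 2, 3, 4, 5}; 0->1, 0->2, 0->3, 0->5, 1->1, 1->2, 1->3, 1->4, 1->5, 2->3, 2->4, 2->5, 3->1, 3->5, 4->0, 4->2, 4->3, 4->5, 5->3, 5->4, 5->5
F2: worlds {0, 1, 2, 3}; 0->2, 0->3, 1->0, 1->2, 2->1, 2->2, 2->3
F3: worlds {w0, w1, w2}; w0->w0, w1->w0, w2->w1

F1

The schema corresponds to a generalized confluence (Geach) condition: \forall x \forall y (xRy \to \exists w (yRw \wedge xRw)).
F1: ✓.
F2: fails — 0R3 but no w with 3Rw and 0Rw.
F3: fails — w2Rw1 but no w with w1Rw and w2Rw.
Valid on: F1.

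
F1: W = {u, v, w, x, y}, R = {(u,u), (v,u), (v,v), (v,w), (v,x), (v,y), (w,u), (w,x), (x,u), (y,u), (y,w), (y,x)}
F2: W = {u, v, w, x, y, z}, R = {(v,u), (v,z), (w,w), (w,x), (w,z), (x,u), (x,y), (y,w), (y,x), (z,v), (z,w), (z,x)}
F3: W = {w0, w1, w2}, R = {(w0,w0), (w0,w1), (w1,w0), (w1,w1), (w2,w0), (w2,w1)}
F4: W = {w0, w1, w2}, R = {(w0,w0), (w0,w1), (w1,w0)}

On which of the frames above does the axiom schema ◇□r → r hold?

F4

Frame correspondent (Sahlqvist): ∀x ∀y (Rxy → Ryx) — i.e. symmetry.
F1: fails — Ryx but not Rxy.
F2: fails — Rwx but not Rxw.
F3: fails — Rw2w1 but not Rw1w2.
F4: holds.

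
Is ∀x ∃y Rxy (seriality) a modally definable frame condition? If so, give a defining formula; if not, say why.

Definable; □q → ◇q defines it

Yes: it is seriality, defined by the D schema □q → ◇q.
Suppose □q→◇q is valid. At any x set V(q)=W. Then □q at x, so ◇q at x, so x has a successor.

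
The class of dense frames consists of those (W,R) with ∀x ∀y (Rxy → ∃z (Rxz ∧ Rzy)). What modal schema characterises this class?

A defining formula is □□p → □p (the C4 axiom).
Suppose □□p→□p is valid. Take Rxy and set V(p)={w : xR²w}. Then □□p at x, so □p at x, so p at y, i.e. ∃z(Rxz∧Rzy).

□□p → □p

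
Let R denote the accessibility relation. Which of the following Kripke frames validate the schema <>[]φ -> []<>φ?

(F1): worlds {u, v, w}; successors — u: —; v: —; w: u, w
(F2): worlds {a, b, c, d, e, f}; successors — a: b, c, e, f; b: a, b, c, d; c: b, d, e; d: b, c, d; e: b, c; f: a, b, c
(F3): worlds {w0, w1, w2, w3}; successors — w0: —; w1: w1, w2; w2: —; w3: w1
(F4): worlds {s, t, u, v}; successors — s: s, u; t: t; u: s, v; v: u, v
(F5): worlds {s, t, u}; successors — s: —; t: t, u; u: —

The schema corresponds to convergence: forall x forall y forall z (Rxy & Rxz -> exists w (Ryw & Rzw)).
(F1): fails — Rww and Rwu but w and u have no common successor.
(F2): condition met.
(F3): fails — Rw1w2 and Rw1w2 but w2 and w2 have no common successor.
(F4): condition met.
(F5): fails — Rtt and Rtu but t and u have no common successor.

(F2), (F4)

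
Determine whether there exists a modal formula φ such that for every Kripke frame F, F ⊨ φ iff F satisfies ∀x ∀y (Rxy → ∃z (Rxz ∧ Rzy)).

Yes — defined by □□p → □p

Yes: it is density, defined by the C4 schema □□p → □p.
Suppose □□p→□p is valid. Take Rxy and set V(p)={w : xR²w}. Then □□p at x, so □p at x, so p at y, i.e. ∃z(Rxz∧Rzy).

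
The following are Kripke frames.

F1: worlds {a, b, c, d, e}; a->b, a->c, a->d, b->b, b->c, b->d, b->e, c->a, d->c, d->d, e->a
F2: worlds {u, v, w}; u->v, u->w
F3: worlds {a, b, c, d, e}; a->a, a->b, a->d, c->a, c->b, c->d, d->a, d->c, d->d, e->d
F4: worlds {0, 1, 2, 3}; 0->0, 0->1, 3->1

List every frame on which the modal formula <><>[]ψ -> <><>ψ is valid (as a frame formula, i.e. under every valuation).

The schema corresponds to a generalized confluence (Geach) condition: forall x forall y (x R^2 y -> exists w (yRw & x R^2 w)).
F1: fails — cR²c but no w with cRw and cR²w.
F2: ✓.
F3: fails — aR²b but no w with bRw and aR²w.
F4: fails — 0R²1 but no w with 1Rw and 0R²w.

F2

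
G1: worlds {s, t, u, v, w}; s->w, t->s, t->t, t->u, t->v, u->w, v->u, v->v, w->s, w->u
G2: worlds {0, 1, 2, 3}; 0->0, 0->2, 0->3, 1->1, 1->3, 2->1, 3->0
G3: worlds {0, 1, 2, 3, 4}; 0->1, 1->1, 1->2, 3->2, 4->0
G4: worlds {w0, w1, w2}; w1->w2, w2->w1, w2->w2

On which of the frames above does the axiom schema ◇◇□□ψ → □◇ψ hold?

The schema corresponds to a generalized confluence (Geach) condition: ∀x ∀y ∀z ((xR²y ∧ xRz) → ∃w (yR²w ∧ zRw)).
G1: fails — tR²s, tRs but no w* with sR²w* and sRw*.
G2: fails — 0R²2, 0R3 but no w with 2R²w and 3Rw.
G3: fails — 0R²2, 0R1 but no w with 2R²w and 1Rw.
G4: ✓.
Valid on: G4.

G4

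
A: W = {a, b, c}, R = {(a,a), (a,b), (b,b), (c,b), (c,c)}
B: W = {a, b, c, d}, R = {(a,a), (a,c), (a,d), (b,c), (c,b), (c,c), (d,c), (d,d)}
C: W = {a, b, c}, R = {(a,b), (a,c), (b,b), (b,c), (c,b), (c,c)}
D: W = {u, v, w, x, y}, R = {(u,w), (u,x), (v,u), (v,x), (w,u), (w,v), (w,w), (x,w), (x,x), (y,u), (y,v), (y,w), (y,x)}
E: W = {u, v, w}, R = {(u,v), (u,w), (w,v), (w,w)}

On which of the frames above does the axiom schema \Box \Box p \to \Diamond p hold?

A, B, C, D

This is the axiom for a generalized confluence (Geach) condition; its first-order frame correspondent is \forall x \exists w (x R^2 w \wedge xRw).
A: satisfies the condition.
B: satisfies the condition.
C: satisfies the condition.
D: satisfies the condition.
E: fails — at v but no t with vR²t and vRt.
Valid on: A, B, C, D.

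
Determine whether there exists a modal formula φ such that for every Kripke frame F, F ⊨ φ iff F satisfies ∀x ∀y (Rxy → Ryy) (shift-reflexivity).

The condition is shift-reflexivity. A defining modal formula is □(□q → q).

Yes, by □(□q → q)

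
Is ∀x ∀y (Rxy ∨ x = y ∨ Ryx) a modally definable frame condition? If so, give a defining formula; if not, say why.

Not definable by any modal formula

Modal frame validity is preserved under disjoint unions.
Take 2 disjoint single-world reflexive frames: each is trivially connected, but their disjoint union has 2 worlds with no edge between distinct components, so it is not connected.
So the class is not modally definable.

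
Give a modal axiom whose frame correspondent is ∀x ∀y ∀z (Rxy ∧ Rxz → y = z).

The condition is partial functionality. The CD schema ◇r → □r defines it.
Suppose ◇r→□r is valid. Take Rxy, Rxz and set V(r)={y}. Then ◇r at x, so □r at x, so r at z, i.e. z=y.

◇r → □r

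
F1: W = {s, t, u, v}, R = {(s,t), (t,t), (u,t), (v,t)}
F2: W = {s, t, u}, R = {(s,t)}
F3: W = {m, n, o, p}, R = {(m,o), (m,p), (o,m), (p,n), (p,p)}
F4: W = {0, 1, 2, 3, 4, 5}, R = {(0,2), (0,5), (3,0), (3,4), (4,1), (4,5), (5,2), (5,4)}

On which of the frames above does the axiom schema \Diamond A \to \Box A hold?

F1, F2

The schema corresponds to partial functionality: \forall x \forall y \forall z (Rxy \wedge Rxz \to y = z).
F1: condition met.
F2: condition met.
F3: fails — m sees both o and p.
F4: fails — 0 sees both 2 and 5.
Valid on: F1, F2.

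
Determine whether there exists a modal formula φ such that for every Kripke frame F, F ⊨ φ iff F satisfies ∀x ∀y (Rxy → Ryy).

The condition is shift-reflexivity. A defining modal formula is □(□r → r).
Suppose □(□r→r) is valid. Take Rxy and set V(r)={w : Ryw}. Then at y, □r holds; since □(□r→r) at x, □r→r at y, so r at y, i.e. Ryy.

Definable; □(□r → r) defines it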